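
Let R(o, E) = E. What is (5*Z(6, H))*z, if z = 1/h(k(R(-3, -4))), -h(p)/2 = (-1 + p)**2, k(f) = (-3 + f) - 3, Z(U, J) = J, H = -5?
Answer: 25/242 ≈ 0.10331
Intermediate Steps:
k(f) = -6 + f
h(p) = -2*(-1 + p)**2
z = -1/242 (z = 1/(-2*(-1 + (-6 - 4))**2) = 1/(-2*(-1 - 10)**2) = 1/(-2*(-11)**2) = 1/(-2*121) = 1/(-242) = -1/242 ≈ -0.0041322)
(5*Z(6, H))*z = (5*(-5))*(-1/242) = -25*(-1/242) = 25/242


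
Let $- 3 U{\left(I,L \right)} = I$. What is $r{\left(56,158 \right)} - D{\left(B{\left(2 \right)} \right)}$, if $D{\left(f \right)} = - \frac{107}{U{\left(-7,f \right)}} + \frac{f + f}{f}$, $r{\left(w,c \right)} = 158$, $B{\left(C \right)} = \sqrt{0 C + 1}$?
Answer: $\frac{1413}{7} \approx 201.86$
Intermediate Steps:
$U{\left(I,L \right)} = - \frac{I}{3}$
$B{\left(C \right)} = 1$ ($B{\left(C \right)} = \sqrt{0 + 1} = \sqrt{1} = 1$)
$D{\left(f \right)} = - \frac{307}{7}$ ($D{\left(f \right)} = - \frac{107}{\left(- \frac{1}{3}\right) \left(-7\right)} + \frac{f + f}{f} = - \frac{107}{\frac{7}{3}} + \frac{2 f}{f} = \left(-107\right) \frac{3}{7} + 2 = - \frac{321}{7} + 2 = - \frac{307}{7}$)
$r{\left(56,158 \right)} - D{\left(B{\left(2 \right)} \right)} = 158 - - \frac{307}{7} = 158 + \frac{307}{7} = \frac{1413}{7}$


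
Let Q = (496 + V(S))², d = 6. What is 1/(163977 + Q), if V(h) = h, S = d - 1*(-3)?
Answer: 1/419002 ≈ 2.3866e-6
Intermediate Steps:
S = 9 (S = 6 - 1*(-3) = 6 + 3 = 9)
Q = 255025 (Q = (496 + 9)² = 505² = 255025)
1/(163977 + Q) = 1/(163977 + 255025) = 1/419002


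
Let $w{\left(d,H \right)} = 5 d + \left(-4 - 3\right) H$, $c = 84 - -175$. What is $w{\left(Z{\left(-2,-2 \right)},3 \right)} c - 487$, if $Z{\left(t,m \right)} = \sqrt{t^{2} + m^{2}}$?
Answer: $-5926 + 2590 \sqrt{2} \approx -2263.2$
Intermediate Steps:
$Z{\left(t,m \right)} = \sqrt{m^{2} + t^{2}}$
$c = 259$ ($c = 84 + 175 = 259$)
$w{\left(d,H \right)} = - 7 H + 5 d$ ($w{\left(d,H \right)} = 5 d + \left(-4 - 3\right) H = 5 d - 7 H = - 7 H + 5 d$)
$w{\left(Z{\left(-2,-2 \right)},3 \right)} c - 487 = \left(\left(-7\right) 3 + 5 \sqrt{\left(-2\right)^{2} + \left(-2\right)^{2}}\right) 259 - 487 = \left(-21 + 5 \sqrt{4 + 4}\right) 259 - 487 = \left(-21 + 5 \sqrt{8}\right) 259 - 487 = \left(-21 + 5 \cdot 2 \sqrt{2}\right) 259 - 487 = \left(-21 + 10 \sqrt{2}\right) 259 - 487 = \left(-5439 + 2590 \sqrt{2}\right) - 487 = -5926 + 2590 \sqrt{2}$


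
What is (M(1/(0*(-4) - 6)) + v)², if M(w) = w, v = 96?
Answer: 330625/36 ≈ 9184.0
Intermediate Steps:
(M(1/(0*(-4) - 6)) + v)² = (1/(0*(-4) - 6) + 96)² = (1/(0 - 6) + 96)² = (1/(-6) + 96)² = (-⅙ + 96)² = (575/6)² = 330625/36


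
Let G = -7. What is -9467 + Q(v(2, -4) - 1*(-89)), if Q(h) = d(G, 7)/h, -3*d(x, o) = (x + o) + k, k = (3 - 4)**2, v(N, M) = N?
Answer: -2584492/273 ≈ -9467.0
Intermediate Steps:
k = 1 (k = (-1)**2 = 1)
d(x, o) = -1/3 - o/3 - x/3 (d(x, o) = -((x + o) + 1)/3 = -((o + x) + 1)/3 = -(1 + o + x)/3 = -1/3 - o/3 - x/3)
Q(h) = -1/(3*h) (Q(h) = (-1/3 - 1/3*7 - 1/3*(-7))/h = (-1/3 - 7/3 + 7/3)/h = -1/(3*h))
-9467 + Q(v(2, -4) - 1*(-89)) = -9467 - 1/(3*(2 - 1*(-89))) = -9467 - 1/(3*(2 + 89)) = -9467 - 1/3/91 = -9467 - 1/3*1/91 = -9467 - 1/273 = -2584492/273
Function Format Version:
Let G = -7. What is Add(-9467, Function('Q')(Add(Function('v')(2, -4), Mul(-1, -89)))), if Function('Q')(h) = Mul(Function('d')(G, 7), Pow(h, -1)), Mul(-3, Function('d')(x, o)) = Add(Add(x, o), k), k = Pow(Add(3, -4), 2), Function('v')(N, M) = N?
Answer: Rational(-2584492, 273) ≈ -9467.0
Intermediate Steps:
k = 1 (k = Pow(-1, 2) = 1)
Function('d')(x, o) = Add(Rational(-1, 3), Mul(Rational(-1, 3), o), Mul(Rational(-1, 3), x)) (Function('d')(x, o) = Mul(Rational(-1, 3), Add(Add(x, o), 1)) = Mul(Rational(-1, 3), Add(Add(o, x), 1)) = Mul(Rational(-1, 3), Add(1, o, x)) = Add(Rational(-1, 3), Mul(Rational(-1, 3), o), Mul(Rational(-1, 3), x)))
Function('Q')(h) = Mul(Rational(-1, 3), Pow(h, -1)) (Function('Q')(h) = Mul(Add(Rational(-1, 3), Mul(Rational(-1, 3), 7), Mul(Rational(-1, 3), -7)), Pow(h, -1)) = Mul(Add(Rational(-1, 3), Rational(-7, 3), Rational(7, 3)), Pow(h, -1)) = Mul(Rational(-1, 3), Pow(h, -1)))
Add(-9467, Function('Q')(Add(Function('v')(2, -4), Mul(-1, -89)))) = Add(-9467, Mul(Rational(-1, 3), Pow(Add(2, Mul(-1, -89)), -1))) = Add(-9467, Mul(Rational(-1, 3), Pow(Add(2, 89), -1))) = Add(-9467, Mul(Rational(-1, 3), Pow(91, -1))) = Add(-9467, Mul(Rational(-1, 3), Rational(1, 91))) = Add(-9467, Rational(-1, 273)) = Rational(-2584492, 273)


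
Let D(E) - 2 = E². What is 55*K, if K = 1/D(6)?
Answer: 55/38 ≈ 1.4474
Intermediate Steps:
D(E) = 2 + E²
K = 1/38 (K = 1/(2 + 6²) = 1/(2 + 36) = 1/38 ≈ 0.026316)
55*K = 55*(1/38) = 55/38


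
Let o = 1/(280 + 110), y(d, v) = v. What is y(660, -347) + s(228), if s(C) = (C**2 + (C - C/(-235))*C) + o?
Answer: 1903427729/18330 ≈ 1.0384e+5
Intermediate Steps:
o = 1/390 ≈ 0.0025641
s(C) = 1/390 + 471*C**2/235 (s(C) = (C**2 + (C - C/(-235))*C) + 1/390 = (C**2 + (C - C*(-1)/235)*C) + 1/390 = (C**2 + (C - (-1)*C/235)*C) + 1/390 = (C**2 + (C + C/235)*C) + 1/390 = (C**2 + (236*C/235)*C) + 1/390 = (C**2 + 236*C**2/235) + 1/390 = 471*C**2/235 + 1/390 = 1/390 + 471*C**2/235)
y(660, -347) + s(228) = -347 + (1/390 + (471/235)*228**2) = -347 + (1/390 + (471/235)*51984) = -347 + (1/390 + 24484464/235) = -347 + 1909788239/18330 = 1903427729/18330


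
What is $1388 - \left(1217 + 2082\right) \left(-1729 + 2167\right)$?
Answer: $-1443574$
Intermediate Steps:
$1388 - \left(1217 + 2082\right) \left(-1729 + 2167\right) = 1388 - 3299 \cdot 438 = 1388 - 1444962 = -1443574$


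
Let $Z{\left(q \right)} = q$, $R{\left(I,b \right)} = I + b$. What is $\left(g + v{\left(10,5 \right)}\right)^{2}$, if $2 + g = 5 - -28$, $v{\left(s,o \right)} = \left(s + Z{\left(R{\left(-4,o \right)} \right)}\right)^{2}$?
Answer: $23104$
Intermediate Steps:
$v{\left(s,o \right)} = \left(-4 + o + s\right)^{2}$ ($v{\left(s,o \right)} = \left(s + \left(-4 + o\right)\right)^{2} = \left(-4 + o + s\right)^{2}$)
$g = 31$ ($g = -2 + \left(5 - -28\right) = -2 + \left(5 + 28\right) = -2 + 33 = 31$)
$\left(g + v{\left(10,5 \right)}\right)^{2} = \left(31 + \left(-4 + 5 + 10\right)^{2}\right)^{2} = \left(31 + 11^{2}\right)^{2} = \left(31 + 121\right)^{2} = 152^{2} = 23104$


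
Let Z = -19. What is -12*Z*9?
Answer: 2052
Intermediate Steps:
-12*Z*9 = -12*(-19)*9 = 228*9 = 2052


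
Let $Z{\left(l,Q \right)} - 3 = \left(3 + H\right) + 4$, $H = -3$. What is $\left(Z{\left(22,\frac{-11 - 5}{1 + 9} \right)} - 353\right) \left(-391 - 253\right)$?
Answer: $222824$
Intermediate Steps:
$Z{\left(l,Q \right)} = 7$ ($Z{\left(l,Q \right)} = 3 + \left(\left(3 - 3\right) + 4\right) = 3 + \left(0 + 4\right) = 3 + 4 = 7$)
$\left(Z{\left(22,\frac{-11 - 5}{1 + 9} \right)} - 353\right) \left(-391 - 253\right) = \left(7 - 353\right) \left(-391 - 253\right) = \left(-346\right) \left(-644\right) = 222824$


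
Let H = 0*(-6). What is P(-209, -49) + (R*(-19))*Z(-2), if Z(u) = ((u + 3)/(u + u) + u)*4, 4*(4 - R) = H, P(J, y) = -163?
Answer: 521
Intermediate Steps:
H = 0
R = 4 (R = 4 - ¼*0 = 4 + 0 = 4)
Z(u) = 4*u + 2*(3 + u)/u (Z(u) = ((3 + u)/((2*u)) + u)*4 = ((3 + u)*(1/(2*u)) + u)*4 = ((3 + u)/(2*u) + u)*4 = (u + (3 + u)/(2*u))*4 = 4*u + 2*(3 + u)/u)
P(-209, -49) + (R*(-19))*Z(-2) = -163 + (4*(-19))*(2 + 4*(-2) + 6/(-2)) = -163 - 76*(2 - 8 + 6*(-½)) = -163 - 76*(2 - 8 - 3) = -163 - 76*(-9) = -163 + 684 = 521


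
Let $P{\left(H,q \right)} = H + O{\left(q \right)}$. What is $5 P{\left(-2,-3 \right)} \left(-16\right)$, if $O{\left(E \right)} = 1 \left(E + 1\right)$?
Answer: $320$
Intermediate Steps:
$O{\left(E \right)} = 1 + E$ ($O{\left(E \right)} = 1 \left(1 + E\right) = 1 + E$)
$P{\left(H,q \right)} = 1 + H + q$ ($P{\left(H,q \right)} = H + \left(1 + q\right) = 1 + H + q$)
$5 P{\left(-2,-3 \right)} \left(-16\right) = 5 \left(1 - 2 - 3\right) \left(-16\right) = 5 \left(-4\right) \left(-16\right) = \left(-20\right) \left(-16\right) = 320$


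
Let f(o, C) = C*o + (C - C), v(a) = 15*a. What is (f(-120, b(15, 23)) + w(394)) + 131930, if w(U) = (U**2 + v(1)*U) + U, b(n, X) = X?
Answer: 290710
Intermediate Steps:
f(o, C) = C*o (f(o, C) = C*o + 0 = C*o)
w(U) = U**2 + 16*U (w(U) = (U**2 + (15*1)*U) + U = (U**2 + 15*U) + U = U**2 + 16*U)
(f(-120, b(15, 23)) + w(394)) + 131930 = (23*(-120) + 394*(16 + 394)) + 131930 = (-2760 + 394*410) + 131930 = (-2760 + 161540) + 131930 = 158780 + 131930 = 290710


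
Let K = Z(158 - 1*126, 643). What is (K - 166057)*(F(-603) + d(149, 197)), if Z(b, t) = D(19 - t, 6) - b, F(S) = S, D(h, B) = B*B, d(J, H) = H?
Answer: 67417518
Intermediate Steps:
D(h, B) = B**2
Z(b, t) = 36 - b (Z(b, t) = 6**2 - b = 36 - b)
K = 4 (K = 36 - (158 - 1*126) = 36 - (158 - 126) = 36 - 1*32 = 36 - 32 = 4)
(K - 166057)*(F(-603) + d(149, 197)) = (4 - 166057)*(-603 + 197) = -166053*(-406) = 67417518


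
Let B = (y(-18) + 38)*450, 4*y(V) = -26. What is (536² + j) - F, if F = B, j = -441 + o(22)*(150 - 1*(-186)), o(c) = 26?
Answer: 281416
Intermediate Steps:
y(V) = -13/2 (y(V) = (¼)*(-26) = -13/2)
j = 8295 (j = -441 + 26*(150 - 1*(-186)) = -441 + 26*(150 + 186) = -441 + 26*336 = -441 + 8736 = 8295)
B = 14175 (B = (-13/2 + 38)*450 = (63/2)*450 = 14175)
F = 14175
(536² + j) - F = (536² + 8295) - 1*14175 = (287296 + 8295) - 14175 = 295591 - 14175 = 281416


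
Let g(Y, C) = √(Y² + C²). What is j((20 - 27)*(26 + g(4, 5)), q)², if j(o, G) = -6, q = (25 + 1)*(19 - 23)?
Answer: 36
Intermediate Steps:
g(Y, C) = √(C² + Y²)
q = -104 (q = 26*(-4) = -104)
j((20 - 27)*(26 + g(4, 5)), q)² = (-6)² = 36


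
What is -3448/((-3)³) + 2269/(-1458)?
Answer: 183923/1458 ≈ 126.15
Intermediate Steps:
-3448/((-3)³) + 2269/(-1458) = -3448/(-27) + 2269*(-1/1458) = -3448*(-1/27) - 2269/1458 = 3448/27 - 2269/1458 = 183923/1458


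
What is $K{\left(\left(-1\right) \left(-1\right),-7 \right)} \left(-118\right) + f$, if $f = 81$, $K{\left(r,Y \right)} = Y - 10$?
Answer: $2087$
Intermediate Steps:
$K{\left(r,Y \right)} = -10 + Y$ ($K{\left(r,Y \right)} = Y - 10 = -10 + Y$)
$K{\left(\left(-1\right) \left(-1\right),-7 \right)} \left(-118\right) + f = \left(-10 - 7\right) \left(-118\right) + 81 = \left(-17\right) \left(-118\right) + 81 = 2006 + 81 = 2087$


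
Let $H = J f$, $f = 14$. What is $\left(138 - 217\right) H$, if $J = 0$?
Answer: $0$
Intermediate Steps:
$H = 0$ ($H = 0 \cdot 14 = 0$)
$\left(138 - 217\right) H = \left(138 - 217\right) 0 = \left(-79\right) 0 = 0$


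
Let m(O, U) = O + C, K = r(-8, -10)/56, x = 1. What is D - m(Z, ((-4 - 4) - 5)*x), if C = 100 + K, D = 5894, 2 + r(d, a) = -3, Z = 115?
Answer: 318029/56 ≈ 5679.1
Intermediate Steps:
r(d, a) = -5 (r(d, a) = -2 - 3 = -5)
K = -5/56 ≈ -0.089286
C = 5595/56 (C = 100 - 5/56 = 5595/56 ≈ 99.911)
m(O, U) = 5595/56 + O (m(O, U) = O + 5595/56 = 5595/56 + O)
D - m(Z, ((-4 - 4) - 5)*x) = 5894 - (5595/56 + 115) = 5894 - 1*12035/56 = 5894 - 12035/56 = 318029/56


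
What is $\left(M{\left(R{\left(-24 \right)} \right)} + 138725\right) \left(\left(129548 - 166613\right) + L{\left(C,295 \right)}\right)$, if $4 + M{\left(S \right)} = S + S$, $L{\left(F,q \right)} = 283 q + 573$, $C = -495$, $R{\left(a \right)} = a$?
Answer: $6516660289$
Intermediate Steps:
$L{\left(F,q \right)} = 573 + 283 q$
$M{\left(S \right)} = -4 + 2 S$ ($M{\left(S \right)} = -4 + \left(S + S\right) = -4 + 2 S$)
$\left(M{\left(R{\left(-24 \right)} \right)} + 138725\right) \left(\left(129548 - 166613\right) + L{\left(C,295 \right)}\right) = \left(\left(-4 + 2 \left(-24\right)\right) + 138725\right) \left(\left(129548 - 166613\right) + \left(573 + 283 \cdot 295\right)\right) = \left(\left(-4 - 48\right) + 138725\right) \left(\left(129548 - 166613\right) + \left(573 + 83485\right)\right) = \left(-52 + 138725\right) \left(-37065 + 84058\right) = 138673 \cdot 46993 = 6516660289$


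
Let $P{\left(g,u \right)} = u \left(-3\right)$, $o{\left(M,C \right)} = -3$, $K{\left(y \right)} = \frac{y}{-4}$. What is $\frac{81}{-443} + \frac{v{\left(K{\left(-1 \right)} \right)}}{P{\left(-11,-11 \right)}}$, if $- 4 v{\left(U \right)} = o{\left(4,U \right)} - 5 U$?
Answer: $- \frac{35237}{233904} \approx -0.15065$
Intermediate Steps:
$K{\left(y \right)} = - \frac{y}{4}$ ($K{\left(y \right)} = y \left(- \frac{1}{4}\right) = - \frac{y}{4}$)
$P{\left(g,u \right)} = - 3 u$
$v{\left(U \right)} = \frac{3}{4} + \frac{5 U}{4}$ ($v{\left(U \right)} = - \frac{-3 - 5 U}{4} = \frac{3}{4} + \frac{5 U}{4}$)
$\frac{81}{-443} + \frac{v{\left(K{\left(-1 \right)} \right)}}{P{\left(-11,-11 \right)}} = \frac{81}{-443} + \frac{\frac{3}{4} + \frac{5 \left(\left(- \frac{1}{4}\right) \left(-1\right)\right)}{4}}{\left(-3\right) \left(-11\right)} = 81 \left(- \frac{1}{443}\right) + \frac{\frac{3}{4} + \frac{5}{4} \cdot \frac{1}{4}}{33} = - \frac{81}{443} + \left(\frac{3}{4} + \frac{5}{16}\right) \frac{1}{33} = - \frac{81}{443} + \frac{17}{16} \cdot \frac{1}{33} = - \frac{81}{443} + \frac{17}{528} = - \frac{35237}{233904}$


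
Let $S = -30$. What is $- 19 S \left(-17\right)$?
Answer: $-9690$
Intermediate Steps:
$- 19 S \left(-17\right) = \left(-19\right) \left(-30\right) \left(-17\right) = 570 \left(-17\right) = -9690$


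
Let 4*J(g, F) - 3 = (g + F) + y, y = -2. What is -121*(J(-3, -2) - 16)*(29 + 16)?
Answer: 92565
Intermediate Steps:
J(g, F) = ¼ + F/4 + g/4 (J(g, F) = ¾ + ((g + F) - 2)/4 = ¾ + ((F + g) - 2)/4 = ¾ + (-2 + F + g)/4 = ¾ + (-½ + F/4 + g/4) = ¼ + F/4 + g/4)
-121*(J(-3, -2) - 16)*(29 + 16) = -121*((¼ + (¼)*(-2) + (¼)*(-3)) - 16)*(29 + 16) = -121*((¼ - ½ - ¾) - 16)*45 = -121*(-1 - 16)*45 = -(-2057)*45 = -121*(-765) = 92565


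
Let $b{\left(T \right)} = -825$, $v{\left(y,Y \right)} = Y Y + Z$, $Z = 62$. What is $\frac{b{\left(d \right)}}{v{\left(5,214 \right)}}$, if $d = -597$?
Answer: $- \frac{275}{15286} \approx -0.01799$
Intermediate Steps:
$v{\left(y,Y \right)} = 62 + Y^{2}$ ($v{\left(y,Y \right)} = Y Y + 62 = Y^{2} + 62 = 62 + Y^{2}$)
$\frac{b{\left(d \right)}}{v{\left(5,214 \right)}} = - \frac{825}{62 + 214^{2}} = - \frac{825}{62 + 45796} = - \frac{825}{45858} = \left(-825\right) \frac{1}{45858} = - \frac{275}{15286}$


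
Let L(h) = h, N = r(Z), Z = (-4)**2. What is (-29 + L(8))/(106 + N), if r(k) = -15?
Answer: -3/13 ≈ -0.23077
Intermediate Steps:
Z = 16
N = -15
(-29 + L(8))/(106 + N) = (-29 + 8)/(106 - 15) = -21/91 = -21*1/91 = -3/13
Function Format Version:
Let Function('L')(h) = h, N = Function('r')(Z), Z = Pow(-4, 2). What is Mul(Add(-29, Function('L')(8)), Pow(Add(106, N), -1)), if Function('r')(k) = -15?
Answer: Rational(-3, 13) ≈ -0.23077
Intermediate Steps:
Z = 16
N = -15
Mul(Add(-29, Function('L')(8)), Pow(Add(106, N), -1)) = Mul(Add(-29, 8), Pow(Add(106, -15), -1)) = Mul(-21, Pow(91, -1)) = Mul(-21, Rational(1, 91)) = Rational(-3, 13)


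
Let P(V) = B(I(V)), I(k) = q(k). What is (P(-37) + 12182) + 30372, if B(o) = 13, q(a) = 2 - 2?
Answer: 42567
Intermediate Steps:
q(a) = 0
I(k) = 0
P(V) = 13
(P(-37) + 12182) + 30372 = (13 + 12182) + 30372 = 12195 + 30372 = 42567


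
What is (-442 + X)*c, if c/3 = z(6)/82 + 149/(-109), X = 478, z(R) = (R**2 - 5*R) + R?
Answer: -589140/4469 ≈ -131.83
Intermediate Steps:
z(R) = R**2 - 4*R
c = -16365/4469 (c = 3*((6*(-4 + 6))/82 + 149/(-109)) = 3*((6*2)*(1/82) + 149*(-1/109)) = 3*(12*(1/82) - 149/109) = 3*(6/41 - 149/109) = 3*(-5455/4469) = -16365/4469 ≈ -3.6619)
(-442 + X)*c = (-442 + 478)*(-16365/4469) = 36*(-16365/4469) = -589140/4469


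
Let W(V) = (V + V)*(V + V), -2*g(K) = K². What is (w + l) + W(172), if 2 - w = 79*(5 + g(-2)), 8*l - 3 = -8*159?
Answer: 943539/8 ≈ 1.1794e+5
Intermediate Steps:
g(K) = -K²/2
l = -1269/8 (l = 3/8 + (-8*159)/8 = 3/8 + (⅛)*(-1272) = 3/8 - 159 = -1269/8 ≈ -158.63)
w = -235 (w = 2 - 79*(5 - ½*(-2)²) = 2 - 79*(5 - ½*4) = 2 - 79*(5 - 2) = 2 - 79*3 = 2 - 1*237 = 2 - 237 = -235)
W(V) = 4*V² (W(V) = (2*V)*(2*V) = 4*V²)
(w + l) + W(172) = (-235 - 1269/8) + 4*172² = -3149/8 + 4*29584 = -3149/8 + 118336 = 943539/8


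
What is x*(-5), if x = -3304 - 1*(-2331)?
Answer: 4865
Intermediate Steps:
x = -973 (x = -3304 + 2331 = -973)
x*(-5) = -973*(-5) = 4865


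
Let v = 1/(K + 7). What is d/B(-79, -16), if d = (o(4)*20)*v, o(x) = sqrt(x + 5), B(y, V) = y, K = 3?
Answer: -6/79 ≈ -0.075949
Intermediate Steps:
o(x) = sqrt(5 + x)
v = 1/10 (v = 1/(3 + 7) = 1/10 ≈ 0.10000)
d = 6 (d = (sqrt(5 + 4)*20)*(1/10) = (sqrt(9)*20)*(1/10) = (3*20)*(1/10) = 60*(1/10) = 6)
d/B(-79, -16) = 6/(-79) = 6*(-1/79) = -6/79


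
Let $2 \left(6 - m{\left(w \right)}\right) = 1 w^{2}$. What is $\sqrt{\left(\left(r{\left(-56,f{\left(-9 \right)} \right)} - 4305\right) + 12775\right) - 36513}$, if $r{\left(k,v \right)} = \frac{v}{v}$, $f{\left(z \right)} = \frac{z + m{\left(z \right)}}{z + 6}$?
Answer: $i \sqrt{28042} \approx 167.46 i$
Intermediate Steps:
$m{\left(w \right)} = 6 - \frac{w^{2}}{2}$ ($m{\left(w \right)} = 6 - \frac{1 w^{2}}{2} = 6 - \frac{w^{2}}{2}$)
$f{\left(z \right)} = \frac{6 + z - \frac{z^{2}}{2}}{6 + z}$ ($f{\left(z \right)} = \frac{z - \left(-6 + \frac{z^{2}}{2}\right)}{z + 6} = \frac{6 + z - \frac{z^{2}}{2}}{6 + z}$)
$r{\left(k,v \right)} = 1$
$\sqrt{\left(\left(r{\left(-56,f{\left(-9 \right)} \right)} - 4305\right) + 12775\right) - 36513} = \sqrt{\left(\left(1 - 4305\right) + 12775\right) - 36513} = \sqrt{\left(-4304 + 12775\right) - 36513} = \sqrt{8471 - 36513} = \sqrt{-28042} = i \sqrt{28042}$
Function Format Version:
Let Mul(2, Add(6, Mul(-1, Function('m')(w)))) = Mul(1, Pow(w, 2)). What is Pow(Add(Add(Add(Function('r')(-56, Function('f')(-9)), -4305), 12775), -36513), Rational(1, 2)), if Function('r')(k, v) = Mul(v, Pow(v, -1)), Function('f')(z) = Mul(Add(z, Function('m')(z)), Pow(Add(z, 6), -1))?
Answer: Mul(I, Pow(28042, Rational(1, 2))) ≈ Mul(167.46, I)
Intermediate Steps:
Function('m')(w) = Add(6, Mul(Rational(-1, 2), Pow(w, 2))) (Function('m')(w) = Add(6, Mul(Rational(-1, 2), Mul(1, Pow(w, 2)))) = Add(6, Mul(Rational(-1, 2), Pow(w, 2))))
Function('f')(z) = Mul(Pow(Add(6, z), -1), Add(6, z, Mul(Rational(-1, 2), Pow(z, 2)))) (Function('f')(z) = Mul(Add(z, Add(6, Mul(Rational(-1, 2), Pow(z, 2)))), Pow(Add(z, 6), -1)) = Mul(Add(6, z, Mul(Rational(-1, 2), Pow(z, 2))), Pow(Add(6, z), -1)) = Mul(Pow(Add(6, z), -1), Add(6, z, Mul(Rational(-1, 2), Pow(z, 2)))))
Function('r')(k, v) = 1
Pow(Add(Add(Add(Function('r')(-56, Function('f')(-9)), -4305), 12775), -36513), Rational(1, 2)) = Pow(Add(Add(Add(1, -4305), 12775), -36513), Rational(1, 2)) = Pow(Add(Add(-4304, 12775), -36513), Rational(1, 2)) = Pow(Add(8471, -36513), Rational(1, 2)) = Pow(-28042, Rational(1, 2)) = Mul(I, Pow(28042, Rational(1, 2)))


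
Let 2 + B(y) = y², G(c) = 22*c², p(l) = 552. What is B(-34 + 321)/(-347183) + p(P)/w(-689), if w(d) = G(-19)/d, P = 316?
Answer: -66348787369/1378663693 ≈ -48.125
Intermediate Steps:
w(d) = 7942/d (w(d) = (22*(-19)²)/d = (22*361)/d = 7942/d)
B(y) = -2 + y²
B(-34 + 321)/(-347183) + p(P)/w(-689) = (-2 + (-34 + 321)²)/(-347183) + 552/((7942/(-689))) = (-2 + 287²)*(-1/347183) + 552/((7942*(-1/689))) = (-2 + 82369)*(-1/347183) + 552/(-7942/689) = 82367*(-1/347183) + 552*(-689/7942) = -82367/347183 - 190164/3971 = -66348787369/1378663693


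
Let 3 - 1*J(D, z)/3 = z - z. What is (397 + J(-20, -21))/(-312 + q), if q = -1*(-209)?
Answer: -406/103 ≈ -3.9417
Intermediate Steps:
q = 209
J(D, z) = 9 (J(D, z) = 9 - 3*(z - z) = 9 - 3*0 = 9 + 0 = 9)
(397 + J(-20, -21))/(-312 + q) = (397 + 9)/(-312 + 209) = 406/(-103) = 406*(-1/103) = -406/103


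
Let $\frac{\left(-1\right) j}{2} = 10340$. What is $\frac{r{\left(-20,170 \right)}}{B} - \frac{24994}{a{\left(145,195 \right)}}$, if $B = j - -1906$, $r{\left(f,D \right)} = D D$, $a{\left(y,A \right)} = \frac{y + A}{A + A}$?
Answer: $- \frac{4575309871}{159579} \approx -28671.0$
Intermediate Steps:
$j = -20680$ ($j = \left(-2\right) 10340 = -20680$)
$a{\left(y,A \right)} = \frac{A + y}{2 A}$
$r{\left(f,D \right)} = D^{2}$
$B = -18774$ ($B = -20680 - -1906 = -20680 + \left(-2867 + 4773\right) = -20680 + 1906 = -18774$)
$\frac{r{\left(-20,170 \right)}}{B} - \frac{24994}{a{\left(145,195 \right)}} = \frac{170^{2}}{-18774} - \frac{24994}{\frac{1}{2} \cdot \frac{1}{195} \left(195 + 145\right)} = 28900 \left(- \frac{1}{18774}\right) - \frac{24994}{\frac{1}{2} \cdot \frac{1}{195} \cdot 340} = - \frac{14450}{9387} - \frac{24994}{\frac{34}{39}} = - \frac{14450}{9387} - \frac{487383}{17} = - \frac{4575309871}{159579}$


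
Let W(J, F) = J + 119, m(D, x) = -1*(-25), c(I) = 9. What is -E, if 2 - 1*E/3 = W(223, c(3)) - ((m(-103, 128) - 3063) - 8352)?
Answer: 35190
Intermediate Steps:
m(D, x) = 25
W(J, F) = 119 + J
E = -35190 (E = 6 - 3*((119 + 223) - ((25 - 3063) - 8352)) = 6 - 3*(342 - (-3038 - 8352)) = 6 - 3*(342 - 1*(-11390)) = 6 - 3*(342 + 11390) = 6 - 3*11732 = 6 - 35196 = -35190)
-E = -1*(-35190) = 35190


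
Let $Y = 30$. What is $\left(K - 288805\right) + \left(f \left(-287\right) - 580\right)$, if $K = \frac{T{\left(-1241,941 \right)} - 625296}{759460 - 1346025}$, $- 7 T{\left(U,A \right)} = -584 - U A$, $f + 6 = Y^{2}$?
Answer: $- \frac{2241693965396}{4105955} \approx -5.4596 \cdot 10^{5}$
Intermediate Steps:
$f = 894$ ($f = -6 + 30^{2} = -6 + 900 = 894$)
$T{\left(U,A \right)} = \frac{584}{7} + \frac{A U}{7}$ ($T{\left(U,A \right)} = - \frac{-584 - U A}{7} = - \frac{-584 - A U}{7} = \frac{584}{7} + \frac{A U}{7}$)
$K = \frac{5544269}{4105955}$ ($K = \frac{\left(\frac{584}{7} + \frac{1}{7} \cdot 941 \left(-1241\right)\right) - 625296}{759460 - 1346025} = \frac{\left(\frac{584}{7} - \frac{1167781}{7}\right) - 625296}{-586565} = \left(- \frac{1167197}{7} - 625296\right) \left(- \frac{1}{586565}\right) = \left(- \frac{5544269}{7}\right) \left(- \frac{1}{586565}\right) = \frac{5544269}{4105955} \approx 1.3503$)
$\left(K - 288805\right) + \left(f \left(-287\right) - 580\right) = \left(\frac{5544269}{4105955} - 288805\right) + \left(894 \left(-287\right) - 580\right) = - \frac{1185814789506}{4105955} - 257158 = - \frac{2241693965396}{4105955}$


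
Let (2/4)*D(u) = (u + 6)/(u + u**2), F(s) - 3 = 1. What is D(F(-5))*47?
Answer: 47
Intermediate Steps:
F(s) = 4 (F(s) = 3 + 1 = 4)
D(u) = 2*(6 + u)/(u + u**2) (D(u) = 2*((u + 6)/(u + u**2)) = 2*((6 + u)/(u + u**2)) = 2*(6 + u)/(u + u**2))
D(F(-5))*47 = (2*(6 + 4)/(4*(1 + 4)))*47 = (2*(1/4)*10/5)*47 = (2*(1/4)*(1/5)*10)*47 = 1*47 = 47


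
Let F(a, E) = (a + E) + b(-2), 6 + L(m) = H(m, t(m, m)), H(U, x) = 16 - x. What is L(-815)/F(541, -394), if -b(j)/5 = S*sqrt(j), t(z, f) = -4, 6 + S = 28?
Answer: 2058/45809 + 1540*I*sqrt(2)/45809 ≈ 0.044926 + 0.047543*I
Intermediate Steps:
S = 22 (S = -6 + 28 = 22)
b(j) = -110*sqrt(j)
L(m) = 14 (L(m) = -6 + (16 - 1*(-4)) = -6 + (16 + 4) = -6 + 20 = 14)
F(a, E) = E + a - 110*I*sqrt(2) (F(a, E) = (a + E) - 110*I*sqrt(2) = (E + a) - 110*I*sqrt(2) = E + a - 110*I*sqrt(2))
L(-815)/F(541, -394) = 14/(-394 + 541 - 110*I*sqrt(2)) = 14/(147 - 110*I*sqrt(2))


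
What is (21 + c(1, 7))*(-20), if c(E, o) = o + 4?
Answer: -640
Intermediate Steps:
c(E, o) = 4 + o
(21 + c(1, 7))*(-20) = (21 + (4 + 7))*(-20) = (21 + 11)*(-20) = 32*(-20) = -640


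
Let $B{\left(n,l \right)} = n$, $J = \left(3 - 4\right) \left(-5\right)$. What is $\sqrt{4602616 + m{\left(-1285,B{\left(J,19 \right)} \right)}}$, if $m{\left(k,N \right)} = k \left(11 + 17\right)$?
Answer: $6 \sqrt{126851} \approx 2137.0$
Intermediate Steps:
$J = 5$ ($J = \left(-1\right) \left(-5\right) = 5$)
$m{\left(k,N \right)} = 28 k$ ($m{\left(k,N \right)} = k 28 = 28 k$)
$\sqrt{4602616 + m{\left(-1285,B{\left(J,19 \right)} \right)}} = \sqrt{4602616 + 28 \left(-1285\right)} = \sqrt{4602616 - 35980} = \sqrt{4566636} = 6 \sqrt{126851}$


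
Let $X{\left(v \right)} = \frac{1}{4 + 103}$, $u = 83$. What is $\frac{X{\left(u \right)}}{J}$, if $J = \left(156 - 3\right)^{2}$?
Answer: $\frac{1}{2504763} \approx 3.9924 \cdot 10^{-7}$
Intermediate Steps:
$X{\left(v \right)} = \frac{1}{107}$
$J = 23409$ ($J = 153^{2} = 23409$)
$\frac{X{\left(u \right)}}{J} = \frac{1}{107 \cdot 23409} = \frac{1}{107} \cdot \frac{1}{23409} = \frac{1}{2504763}$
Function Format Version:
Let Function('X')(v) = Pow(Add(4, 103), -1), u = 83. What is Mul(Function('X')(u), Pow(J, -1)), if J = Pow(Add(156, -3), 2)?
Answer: Rational(1, 2504763) ≈ 3.9924e-7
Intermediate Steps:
Function('X')(v) = Rational(1, 107) (Function('X')(v) = Pow(107, -1) = Rational(1, 107))
J = 23409 (J = Pow(153, 2) = 23409)
Mul(Function('X')(u), Pow(J, -1)) = Mul(Rational(1, 107), Pow(23409, -1)) = Mul(Rational(1, 107), Rational(1, 23409)) = Rational(1, 2504763)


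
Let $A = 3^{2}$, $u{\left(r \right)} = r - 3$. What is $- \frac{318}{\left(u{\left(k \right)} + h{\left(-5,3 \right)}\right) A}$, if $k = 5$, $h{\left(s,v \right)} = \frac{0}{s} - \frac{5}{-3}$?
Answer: $- \frac{106}{11} \approx -9.6364$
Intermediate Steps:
$h{\left(s,v \right)} = \frac{5}{3}$ ($h{\left(s,v \right)} = 0 - - \frac{5}{3} = 0 + \frac{5}{3} = \frac{5}{3}$)
$u{\left(r \right)} = -3 + r$
$A = 9$
$- \frac{318}{\left(u{\left(k \right)} + h{\left(-5,3 \right)}\right) A} = - \frac{318}{\left(\left(-3 + 5\right) + \frac{5}{3}\right) 9} = - \frac{318}{\left(2 + \frac{5}{3}\right) 9} = - \frac{318}{\frac{11}{3} \cdot 9} = - \frac{318}{33} = \left(-318\right) \frac{1}{33} = - \frac{106}{11}$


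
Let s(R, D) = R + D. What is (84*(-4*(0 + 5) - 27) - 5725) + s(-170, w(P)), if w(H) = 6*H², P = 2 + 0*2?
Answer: -9819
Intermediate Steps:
P = 2 (P = 2 + 0 = 2)
s(R, D) = D + R
(84*(-4*(0 + 5) - 27) - 5725) + s(-170, w(P)) = (84*(-4*(0 + 5) - 27) - 5725) + (6*2² - 170) = (84*(-4*5 - 27) - 5725) + (6*4 - 170) = (84*(-20 - 27) - 5725) + (24 - 170) = (84*(-47) - 5725) - 146 = (-3948 - 5725) - 146 = -9673 - 146 = -9819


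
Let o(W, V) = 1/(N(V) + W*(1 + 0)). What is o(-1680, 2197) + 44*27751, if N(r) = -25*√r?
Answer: 353925708284/289855 + 13*√13/57971 ≈ 1.2210e+6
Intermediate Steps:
o(W, V) = 1/(W - 25*√V) (o(W, V) = 1/(-25*√V + W*(1 + 0)) = 1/(-25*√V + W*1) = 1/(-25*√V + W) = 1/(W - 25*√V))
o(-1680, 2197) + 44*27751 = 1/(-1680 - 325*√13) + 44*27751 = 1/(-1680 - 325*√13) + 1221044 = 1221044 + 1/(-1680 - 325*√13)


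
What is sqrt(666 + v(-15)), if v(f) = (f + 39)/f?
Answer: sqrt(16610)/5 ≈ 25.776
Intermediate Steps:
v(f) = (39 + f)/f
sqrt(666 + v(-15)) = sqrt(666 + (39 - 15)/(-15)) = sqrt(666 - 1/15*24) = sqrt(666 - 8/5) = sqrt(3322/5) = sqrt(16610)/5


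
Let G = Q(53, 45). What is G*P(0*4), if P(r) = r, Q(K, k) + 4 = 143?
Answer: 0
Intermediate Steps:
Q(K, k) = 139 (Q(K, k) = -4 + 143 = 139)
G = 139
G*P(0*4) = 139*(0*4) = 139*0 = 0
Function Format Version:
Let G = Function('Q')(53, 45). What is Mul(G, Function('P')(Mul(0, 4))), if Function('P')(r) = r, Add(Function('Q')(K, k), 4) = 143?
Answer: 0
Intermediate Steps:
Function('Q')(K, k) = 139 (Function('Q')(K, k) = Add(-4, 143) = 139)
G = 139
Mul(G, Function('P')(Mul(0, 4))) = Mul(139, Mul(0, 4)) = Mul(139, 0) = 0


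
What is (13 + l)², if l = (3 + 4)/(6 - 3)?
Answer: 2116/9 ≈ 235.11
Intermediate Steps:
l = 7/3 ≈ 2.3333
(13 + l)² = (13 + 7/3)² = (46/3)² = 2116/9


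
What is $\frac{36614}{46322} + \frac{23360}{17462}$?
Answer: $\frac{430358897}{202218691} \approx 2.1282$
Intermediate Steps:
$\frac{36614}{46322} + \frac{23360}{17462} = 36614 \cdot \frac{1}{46322} + 23360 \cdot \frac{1}{17462} = \frac{18307}{23161} + \frac{11680}{8731} = \frac{430358897}{202218691}$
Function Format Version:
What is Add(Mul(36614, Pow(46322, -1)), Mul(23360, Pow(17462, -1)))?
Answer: Rational(430358897, 202218691) ≈ 2.1282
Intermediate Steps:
Add(Mul(36614, Pow(46322, -1)), Mul(23360, Pow(17462, -1))) = Add(Mul(36614, Rational(1, 46322)), Mul(23360, Rational(1, 17462))) = Add(Rational(18307, 23161), Rational(11680, 8731)) = Rational(430358897, 202218691)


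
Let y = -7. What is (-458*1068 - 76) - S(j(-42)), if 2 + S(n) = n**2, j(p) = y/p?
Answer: -17611849/36 ≈ -4.8922e+5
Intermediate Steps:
j(p) = -7/p
S(n) = -2 + n**2
(-458*1068 - 76) - S(j(-42)) = (-458*1068 - 76) - (-2 + (-7/(-42))**2) = (-489144 - 76) - (-2 + (-7*(-1/42))**2) = -489220 - (-2 + (1/6)**2) = -489220 - (-2 + 1/36) = -489220 - 1*(-71/36) = -489220 + 71/36 = -17611849/36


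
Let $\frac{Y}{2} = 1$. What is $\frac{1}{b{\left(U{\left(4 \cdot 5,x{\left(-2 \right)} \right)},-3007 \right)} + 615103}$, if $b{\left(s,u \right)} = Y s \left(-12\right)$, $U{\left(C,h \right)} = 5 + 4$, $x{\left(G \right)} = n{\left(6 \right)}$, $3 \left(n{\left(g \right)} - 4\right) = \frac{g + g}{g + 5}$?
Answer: $\frac{1}{614887} \approx 1.6263 \cdot 10^{-6}$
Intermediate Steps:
$Y = 2$ ($Y = 2 \cdot 1 = 2$)
$n{\left(g \right)} = 4 + \frac{2 g}{3 \left(5 + g\right)}$ ($n{\left(g \right)} = 4 + \frac{\left(g + g\right) \frac{1}{g + 5}}{3} = 4 + \frac{2 g \frac{1}{5 + g}}{3} = 4 + \frac{2 g}{3 \left(5 + g\right)}$)
$x{\left(G \right)} = \frac{48}{11}$ ($x{\left(G \right)} = \frac{2 \left(30 + 7 \cdot 6\right)}{3 \left(5 + 6\right)} = \frac{2 \left(30 + 42\right)}{3 \cdot 11} = \frac{2}{3} \cdot \frac{1}{11} \cdot 72 = \frac{48}{11}$)
$U{\left(C,h \right)} = 9$
$b{\left(s,u \right)} = - 24 s$ ($b{\left(s,u \right)} = 2 s \left(-12\right) = - 24 s$)
$\frac{1}{b{\left(U{\left(4 \cdot 5,x{\left(-2 \right)} \right)},-3007 \right)} + 615103} = \frac{1}{\left(-24\right) 9 + 615103} = \frac{1}{-216 + 615103} = \frac{1}{614887}$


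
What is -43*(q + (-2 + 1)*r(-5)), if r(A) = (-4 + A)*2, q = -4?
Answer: -602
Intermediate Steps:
r(A) = -8 + 2*A
-43*(q + (-2 + 1)*r(-5)) = -43*(-4 + (-2 + 1)*(-8 + 2*(-5))) = -43*(-4 - (-8 - 10)) = -43*(-4 - 1*(-18)) = -43*(-4 + 18) = -43*14 = -602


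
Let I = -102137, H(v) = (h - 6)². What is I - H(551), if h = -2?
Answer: -102201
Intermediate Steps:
H(v) = 64 (H(v) = (-2 - 6)² = (-8)² = 64)
I - H(551) = -102137 - 1*64 = -102137 - 64 = -102201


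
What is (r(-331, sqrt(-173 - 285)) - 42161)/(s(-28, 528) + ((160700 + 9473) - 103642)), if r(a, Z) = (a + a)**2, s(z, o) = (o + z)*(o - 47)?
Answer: 396083/307031 ≈ 1.2900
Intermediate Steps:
s(z, o) = (-47 + o)*(o + z) (s(z, o) = (o + z)*(-47 + o) = (-47 + o)*(o + z))
r(a, Z) = 4*a**2 (r(a, Z) = (2*a)**2 = 4*a**2)
(r(-331, sqrt(-173 - 285)) - 42161)/(s(-28, 528) + ((160700 + 9473) - 103642)) = (4*(-331)**2 - 42161)/((528**2 - 47*528 - 47*(-28) + 528*(-28)) + ((160700 + 9473) - 103642)) = (4*109561 - 42161)/((278784 - 24816 + 1316 - 14784) + (170173 - 103642)) = (438244 - 42161)/(240500 + 66531) = 396083/307031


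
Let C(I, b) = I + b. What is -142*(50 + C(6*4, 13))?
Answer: -12354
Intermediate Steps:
-142*(50 + C(6*4, 13)) = -142*(50 + (6*4 + 13)) = -142*(50 + (24 + 13)) = -142*(50 + 37) = -142*87 = -12354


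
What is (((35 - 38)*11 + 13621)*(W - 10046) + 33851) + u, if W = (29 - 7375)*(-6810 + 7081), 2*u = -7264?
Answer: -27187003237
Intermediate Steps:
u = -3632 (u = (½)*(-7264) = -3632)
W = -1990766 (W = -7346*271 = -1990766)
(((35 - 38)*11 + 13621)*(W - 10046) + 33851) + u = (((35 - 38)*11 + 13621)*(-1990766 - 10046) + 33851) - 3632 = ((-3*11 + 13621)*(-2000812) + 33851) - 3632 = ((-33 + 13621)*(-2000812) + 33851) - 3632 = (13588*(-2000812) + 33851) - 3632 = (-27187033456 + 33851) - 3632 = -27186999605 - 3632 = -27187003237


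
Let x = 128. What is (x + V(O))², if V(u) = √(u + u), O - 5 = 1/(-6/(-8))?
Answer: (384 + √114)²/9 ≈ 17308.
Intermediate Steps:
O = 19/3 (O = 5 + 1/(-6/(-8)) = 5 + 1/(-6*(-⅛)) = 5 + 1/(¾) = 5 + 4/3 = 19/3 ≈ 6.3333)
V(u) = √2*√u (V(u) = √(2*u) = √2*√u)
(x + V(O))² = (128 + √2*√(19/3))² = (128 + √2*(√57/3))² = (128 + √114/3)²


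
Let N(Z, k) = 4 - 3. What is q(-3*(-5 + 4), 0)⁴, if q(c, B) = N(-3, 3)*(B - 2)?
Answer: 16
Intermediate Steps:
N(Z, k) = 1
q(c, B) = -2 + B (q(c, B) = 1*(B - 2) = 1*(-2 + B) = -2 + B)
q(-3*(-5 + 4), 0)⁴ = (-2 + 0)⁴ = (-2)⁴ = 16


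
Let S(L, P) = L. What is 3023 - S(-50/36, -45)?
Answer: 54439/18 ≈ 3024.4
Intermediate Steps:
3023 - S(-50/36, -45) = 3023 - (-50)/36 = 3023 - 1*(-25/18) = 3023 + 25/18 = 54439/18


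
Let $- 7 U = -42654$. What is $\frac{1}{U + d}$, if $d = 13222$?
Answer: $\frac{7}{135208} \approx 5.1772 \cdot 10^{-5}$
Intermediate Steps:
$U = \frac{42654}{7}$ ($U = \left(- \frac{1}{7}\right) \left(-42654\right) = \frac{42654}{7} \approx 6093.4$)
$\frac{1}{U + d} = \frac{1}{\frac{42654}{7} + 13222} = \frac{1}{\frac{135208}{7}} = \frac{7}{135208}$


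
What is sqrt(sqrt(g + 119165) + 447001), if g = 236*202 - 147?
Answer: sqrt(447001 + sqrt(166690)) ≈ 668.89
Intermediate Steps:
g = 47525 (g = 47672 - 147 = 47525)
sqrt(sqrt(g + 119165) + 447001) = sqrt(sqrt(47525 + 119165) + 447001) = sqrt(sqrt(166690) + 447001) = sqrt(447001 + sqrt(166690))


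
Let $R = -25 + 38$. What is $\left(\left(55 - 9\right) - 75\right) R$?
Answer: $-377$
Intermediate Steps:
$R = 13$
$\left(\left(55 - 9\right) - 75\right) R = \left(\left(55 - 9\right) - 75\right) 13 = \left(46 - 75\right) 13 = \left(-29\right) 13 = -377$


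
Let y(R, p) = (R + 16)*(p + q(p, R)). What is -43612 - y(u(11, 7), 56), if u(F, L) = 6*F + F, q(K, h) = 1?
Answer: -48913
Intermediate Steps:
u(F, L) = 7*F
y(R, p) = (1 + p)*(16 + R) (y(R, p) = (R + 16)*(p + 1) = (16 + R)*(1 + p) = (1 + p)*(16 + R))
-43612 - y(u(11, 7), 56) = -43612 - (16 + 7*11 + 16*56 + (7*11)*56) = -43612 - (16 + 77 + 896 + 77*56) = -43612 - (16 + 77 + 896 + 4312) = -43612 - 1*5301 = -43612 - 5301 = -48913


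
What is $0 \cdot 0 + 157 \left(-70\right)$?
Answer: $-10990$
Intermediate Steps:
$0 \cdot 0 + 157 \left(-70\right) = 0 - 10990 = -10990$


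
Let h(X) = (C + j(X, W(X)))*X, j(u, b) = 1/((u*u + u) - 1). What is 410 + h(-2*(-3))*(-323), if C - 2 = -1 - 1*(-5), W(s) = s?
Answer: -461876/41 ≈ -11265.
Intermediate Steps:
C = 6 (C = 2 + (-1 - 1*(-5)) = 2 + (-1 + 5) = 2 + 4 = 6)
j(u, b) = 1/(-1 + u + u**2) (j(u, b) = 1/((u**2 + u) - 1) = 1/((u + u**2) - 1) = 1/(-1 + u + u**2))
h(X) = X*(6 + 1/(-1 + X + X**2)) (h(X) = (6 + 1/(-1 + X + X**2))*X = X*(6 + 1/(-1 + X + X**2)))
410 + h(-2*(-3))*(-323) = 410 + ((-2*(-3))*(-5 + 6*(-2*(-3)) + 6*(-2*(-3))**2)/(-1 - 2*(-3) + (-2*(-3))**2))*(-323) = 410 + (6*(-5 + 6*6 + 6*6**2)/(-1 + 6 + 6**2))*(-323) = 410 + (6*(-5 + 36 + 6*36)/(-1 + 6 + 36))*(-323) = 410 + (6*(-5 + 36 + 216)/41)*(-323) = 410 + (6*(1/41)*247)*(-323) = 410 + (1482/41)*(-323) = 410 - 478686/41 = -461876/41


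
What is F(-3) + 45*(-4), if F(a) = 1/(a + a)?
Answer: -1081/6 ≈ -180.17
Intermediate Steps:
F(a) = 1/(2*a)
F(-3) + 45*(-4) = (½)/(-3) + 45*(-4) = (½)*(-⅓) - 180 = -⅙ - 180 = -1081/6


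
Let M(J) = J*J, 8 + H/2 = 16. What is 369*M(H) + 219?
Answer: 94683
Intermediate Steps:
H = 16 (H = -16 + 2*16 = -16 + 32 = 16)
M(J) = J²
369*M(H) + 219 = 369*16² + 219 = 369*256 + 219 = 94464 + 219 = 94683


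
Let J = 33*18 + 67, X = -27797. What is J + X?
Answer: -27136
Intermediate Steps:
J = 661 (J = 594 + 67 = 661)
J + X = 661 - 27797 = -27136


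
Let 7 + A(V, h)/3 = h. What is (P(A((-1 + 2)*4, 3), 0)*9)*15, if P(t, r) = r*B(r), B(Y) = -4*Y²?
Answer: 0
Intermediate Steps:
A(V, h) = -21 + 3*h
P(t, r) = -4*r³ (P(t, r) = r*(-4*r²) = -4*r³)
(P(A((-1 + 2)*4, 3), 0)*9)*15 = (-4*0³*9)*15 = (-4*0*9)*15 = (0*9)*15 = 0*15 = 0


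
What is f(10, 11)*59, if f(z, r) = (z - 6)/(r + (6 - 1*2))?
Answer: 236/15 ≈ 15.733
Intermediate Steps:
f(z, r) = (-6 + z)/(4 + r) (f(z, r) = (-6 + z)/(r + (6 - 2)) = (-6 + z)/(r + 4) = (-6 + z)/(4 + r))
f(10, 11)*59 = ((-6 + 10)/(4 + 11))*59 = (4/15)*59 = 236/15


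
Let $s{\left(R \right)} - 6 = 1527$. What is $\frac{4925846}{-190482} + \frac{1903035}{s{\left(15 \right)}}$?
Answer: $\frac{59157098492}{48668151} \approx 1215.5$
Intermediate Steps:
$s{\left(R \right)} = 1533$ ($s{\left(R \right)} = 6 + 1527 = 1533$)
$\frac{4925846}{-190482} + \frac{1903035}{s{\left(15 \right)}} = \frac{4925846}{-190482} + \frac{1903035}{1533} = 4925846 \left(- \frac{1}{190482}\right) + 1903035 \cdot \frac{1}{1533} = - \frac{2462923}{95241} + \frac{634345}{511} = \frac{59157098492}{48668151}$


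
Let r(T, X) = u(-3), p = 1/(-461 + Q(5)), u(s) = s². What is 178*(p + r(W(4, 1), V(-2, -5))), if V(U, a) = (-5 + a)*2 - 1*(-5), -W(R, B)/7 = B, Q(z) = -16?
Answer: 763976/477 ≈ 1601.6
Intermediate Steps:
W(R, B) = -7*B
V(U, a) = -5 + 2*a (V(U, a) = (-10 + 2*a) + 5 = -5 + 2*a)
p = -1/477 (p = 1/(-461 - 16) = 1/(-477) = -1/477 ≈ -0.0020964)
r(T, X) = 9 (r(T, X) = (-3)² = 9)
178*(p + r(W(4, 1), V(-2, -5))) = 178*(-1/477 + 9) = 178*(4292/477) = 763976/477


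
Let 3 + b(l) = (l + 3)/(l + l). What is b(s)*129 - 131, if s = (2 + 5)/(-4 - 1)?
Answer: -4142/7 ≈ -591.71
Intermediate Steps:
s = -7/5 (s = 7/(-5) = 7*(-⅕) = -7/5 ≈ -1.4000)
b(l) = -3 + (3 + l)/(2*l) (b(l) = -3 + (l + 3)/(l + l) = -3 + (3 + l)/((2*l)) = -3 + (3 + l)*(1/(2*l)) = -3 + (3 + l)/(2*l))
b(s)*129 - 131 = ((3 - 5*(-7/5))/(2*(-7/5)))*129 - 131 = ((½)*(-5/7)*(3 + 7))*129 - 131 = ((½)*(-5/7)*10)*129 - 131 = -25/7*129 - 131 = -3225/7 - 131 = -4142/7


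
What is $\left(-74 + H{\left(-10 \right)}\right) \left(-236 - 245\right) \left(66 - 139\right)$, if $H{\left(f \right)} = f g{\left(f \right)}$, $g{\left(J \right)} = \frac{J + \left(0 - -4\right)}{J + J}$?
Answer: $-2703701$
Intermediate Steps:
$g{\left(J \right)} = \frac{4 + J}{2 J}$ ($g{\left(J \right)} = \frac{J + \left(0 + 4\right)}{2 J} = \left(J + 4\right) \frac{1}{2 J} = \left(4 + J\right) \frac{1}{2 J} = \frac{4 + J}{2 J}$)
$H{\left(f \right)} = 2 + \frac{f}{2}$ ($H{\left(f \right)} = f \frac{4 + f}{2 f} = 2 + \frac{f}{2}$)
$\left(-74 + H{\left(-10 \right)}\right) \left(-236 - 245\right) \left(66 - 139\right) = \left(-74 + \left(2 + \frac{1}{2} \left(-10\right)\right)\right) \left(-236 - 245\right) \left(66 - 139\right) = \left(-74 + \left(2 - 5\right)\right) \left(\left(-481\right) \left(-73\right)\right) = \left(-74 - 3\right) 35113 = \left(-77\right) 35113 = -2703701$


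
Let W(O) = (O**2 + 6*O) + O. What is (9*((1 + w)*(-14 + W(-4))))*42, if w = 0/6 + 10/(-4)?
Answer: 14742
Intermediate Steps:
W(O) = O**2 + 7*O
w = -5/2 (w = 0*(1/6) + 10*(-1/4) = 0 - 5/2 = -5/2 ≈ -2.5000)
(9*((1 + w)*(-14 + W(-4))))*42 = (9*((1 - 5/2)*(-14 - 4*(7 - 4))))*42 = (9*(-3*(-14 - 4*3)/2))*42 = (9*(-3*(-14 - 12)/2))*42 = (9*(-3/2*(-26)))*42 = (9*39)*42 = 351*42 = 14742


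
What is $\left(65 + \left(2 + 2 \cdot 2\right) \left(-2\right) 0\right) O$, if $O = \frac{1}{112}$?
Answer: $\frac{65}{112} \approx 0.58036$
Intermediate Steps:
$O = \frac{1}{112} \approx 0.0089286$
$\left(65 + \left(2 + 2 \cdot 2\right) \left(-2\right) 0\right) O = \left(65 + \left(2 + 2 \cdot 2\right) \left(-2\right) 0\right) \frac{1}{112} = \left(65 + \left(2 + 4\right) \left(-2\right) 0\right) \frac{1}{112} = \left(65 + 6 \left(-2\right) 0\right) \frac{1}{112} = \left(65 - 0\right) \frac{1}{112} = \left(65 + 0\right) \frac{1}{112} = 65 \cdot \frac{1}{112} = \frac{65}{112}$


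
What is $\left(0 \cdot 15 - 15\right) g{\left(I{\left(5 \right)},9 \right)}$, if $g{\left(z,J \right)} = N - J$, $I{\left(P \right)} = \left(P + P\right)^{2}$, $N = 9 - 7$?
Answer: $105$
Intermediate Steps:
$N = 2$
$I{\left(P \right)} = 4 P^{2}$ ($I{\left(P \right)} = \left(2 P\right)^{2} = 4 P^{2}$)
$g{\left(z,J \right)} = 2 - J$
$\left(0 \cdot 15 - 15\right) g{\left(I{\left(5 \right)},9 \right)} = \left(0 \cdot 15 - 15\right) \left(2 - 9\right) = \left(0 - 15\right) \left(2 - 9\right) = \left(-15\right) \left(-7\right) = 105$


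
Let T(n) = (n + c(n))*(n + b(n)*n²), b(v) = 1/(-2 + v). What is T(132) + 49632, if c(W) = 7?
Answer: 5629668/65 ≈ 86610.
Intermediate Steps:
T(n) = (7 + n)*(n + n²/(-2 + n)) (T(n) = (n + 7)*(n + n²/(-2 + n)) = (7 + n)*(n + n²/(-2 + n)))
T(132) + 49632 = 2*132*(-7 + 132² + 6*132)/(-2 + 132) + 49632 = 2*132*(-7 + 17424 + 792)/130 + 49632 = 2*132*(1/130)*18209 + 49632 = 2403588/65 + 49632 = 5629668/65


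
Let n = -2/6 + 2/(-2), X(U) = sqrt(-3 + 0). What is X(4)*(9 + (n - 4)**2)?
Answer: 337*I*sqrt(3)/9 ≈ 64.856*I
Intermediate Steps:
X(U) = I*sqrt(3) (X(U) = sqrt(-3) = I*sqrt(3))
n = -4/3 (n = -2*1/6 + 2*(-1/2) = -1/3 - 1 = -4/3 ≈ -1.3333)
X(4)*(9 + (n - 4)**2) = (I*sqrt(3))*(9 + (-4/3 - 4)**2) = (I*sqrt(3))*(9 + (-16/3)**2) = (I*sqrt(3))*(9 + 256/9) = (I*sqrt(3))*(337/9) = 337*I*sqrt(3)/9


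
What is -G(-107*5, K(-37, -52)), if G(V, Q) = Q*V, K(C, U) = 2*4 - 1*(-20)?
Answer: 14980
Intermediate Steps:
K(C, U) = 28 (K(C, U) = 8 + 20 = 28)
-G(-107*5, K(-37, -52)) = -28*(-107*5) = -28*(-535) = -1*(-14980) = 14980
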